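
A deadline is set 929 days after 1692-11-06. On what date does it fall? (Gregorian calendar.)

May 24, 1695

+365 (one year) → Nov 6, 1693 (564 left).
+365 (one year) → Nov 6, 1694 (199 left).
Nov has 30 days: +25 → Dec 1, 1694 (174 left).
Dec has 31 days: +31 → Jan 1, 1695 (143 left).
Jan has 31 days: +31 → Feb 1, 1695 (112 left).
Feb has 28 days: +28 → Mar 1, 1695 (84 left).
Mar has 31 days: +31 → Apr 1, 1695 (53 left).
Apr has 30 days: +30 → May 1, 1695 (23 left).
+23 → May 24, 1695.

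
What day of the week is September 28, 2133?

Monday

Doomsday rule: the anchor day for the 2100s is Sunday. For year 33: 33÷12 = 2 r 9, and 9÷4 = 2, so 2+9+2 = 13.
Sunday + 13 ≡ Saturday — that's 2133's doomsday.
In September the doomsday date is Sep 5.
Sep 28 is 23 days after Sep 5; 23 mod 7 = 2, so Saturday + 2 = Monday.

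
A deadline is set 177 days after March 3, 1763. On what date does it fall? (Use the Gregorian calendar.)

Mar has 31 days: +29 → Apr 1, 1763 (148 left).
Apr has 30 days: +30 → May 1, 1763 (118 left).
May has 31 days: +31 → Jun 1, 1763 (87 left).
Jun has 30 days: +30 → Jul 1, 1763 (57 left).
Jul has 31 days: +31 → Aug 1, 1763 (26 left).
+26 → Aug 27, 1763.

August 27, 1763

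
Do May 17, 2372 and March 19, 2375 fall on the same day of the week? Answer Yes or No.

From May 17, 2372 to Mar 19, 2375 is 1036 days.
1036 mod 7 = 0, so they are the same weekday.
(May 17, 2372 is a Wednesday; Mar 19, 2375 is a Wednesday.)

Yes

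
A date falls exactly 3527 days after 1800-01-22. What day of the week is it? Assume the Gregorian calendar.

Tuesday

First find the weekday of Jan 22, 1800. Doomsday rule: the anchor day for the 1800s is Friday. For year 00: 0÷12 = 0 r 0, and 0÷4 = 0, so 0+0+0 = 0.
Friday + 0 ≡ Friday — that's 1800's doomsday.
In January the doomsday date is Jan 3 (1800 is not a leap year (divisible by 100 but not 400)).
Jan 22 is 19 days after Jan 3; 19 mod 7 = 5, so Friday + 5 = Wednesday.
3527 mod 7 = 6, so 3527 days after a Wednesday is Wednesday + 6 = Tuesday.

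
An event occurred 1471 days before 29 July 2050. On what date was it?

July 19, 2046

−365 (one year) → Jul 29, 2049 (1106 left).
−365 (one year) → Jul 29, 2048 (741 left).
−366 (one year; includes Feb 29, 2048) → Jul 29, 2047 (375 left).
−29 → Jun 30, 2047 (end of Jun, 30 days; 346 left).
−30 → May 31, 2047 (end of May, 31 days; 316 left).
−31 → Apr 30, 2047 (end of Apr, 30 days; 285 left).
−30 → Mar 31, 2047 (end of Mar, 31 days; 255 left).
−31 → Feb 28, 2047 (end of Feb, 28 days; 224 left).
−28 → Jan 31, 2047 (end of Jan, 31 days; 196 left).
−31 → Dec 31, 2046 (end of Dec, 31 days; 165 left).
−31 → Nov 30, 2046 (end of Nov, 30 days; 134 left).
−30 → Oct 31, 2046 (end of Oct, 31 days; 104 left).
−31 → Sep 30, 2046 (end of Sep, 30 days; 73 left).
−30 → Aug 31, 2046 (end of Aug, 31 days; 43 left).
−31 → Jul 31, 2046 (end of Jul, 31 days; 12 left).
−12 → Jul 19, 2046.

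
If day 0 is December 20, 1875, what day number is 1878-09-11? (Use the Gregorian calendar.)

996

Dec 20, 1875 → Dec 20, 1876: 366 days (Feb 29, 1876 is in that span).
Dec 20, 1876 → Dec 20, 1877: 365 days.
Dec 20, 1877 → Jan 20, 1878: 31 days (December has 31).
Jan 20, 1878 → Feb 20, 1878: 31 days (January has 31).
Feb 20, 1878 → Mar 20, 1878: 28 days (February has 28).
Mar 20, 1878 → Apr 20, 1878: 31 days (March has 31).
Apr 20, 1878 → May 20, 1878: 30 days (April has 30).
May 20, 1878 → Jun 20, 1878: 31 days (May has 31).
Jun 20, 1878 → Jul 20, 1878: 30 days (June has 30).
Jul 20, 1878 → Aug 20, 1878: 31 days (July has 31).
Aug 20, 1878 → Sep 11, 1878: 22 days.
Total: 996 days.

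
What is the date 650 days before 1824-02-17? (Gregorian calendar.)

May 8, 1822

−365 (one year) → Feb 17, 1823 (285 left).
−17 → Jan 31, 1823 (end of Jan, 31 days; 268 left).
−31 → Dec 31, 1822 (end of Dec, 31 days; 237 left).
−31 → Nov 30, 1822 (end of Nov, 30 days; 206 left).
−30 → Oct 31, 1822 (end of Oct, 31 days; 176 left).
−31 → Sep 30, 1822 (end of Sep, 30 days; 145 left).
−30 → Aug 31, 1822 (end of Aug, 31 days; 115 left).
−31 → Jul 31, 1822 (end of Jul, 31 days; 84 left).
−31 → Jun 30, 1822 (end of Jun, 30 days; 53 left).
−30 → May 31, 1822 (end of May, 31 days; 23 left).
−23 → May 8, 1822.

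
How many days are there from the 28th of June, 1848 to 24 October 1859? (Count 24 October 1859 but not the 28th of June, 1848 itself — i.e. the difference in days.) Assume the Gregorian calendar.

Jun 28, 1848 → Jun 28, 1849: 365 days.
Jun 28, 1849 → Jun 28, 1850: 365 days.
Jun 28, 1850 → Jun 28, 1851: 365 days.
Jun 28, 1851 → Jun 28, 1852: 366 days (Feb 29, 1852 is in that span).
Jun 28, 1852 → Jun 28, 1853: 365 days.
Jun 28, 1853 → Jun 28, 1854: 365 days.
Jun 28, 1854 → Jun 28, 1855: 365 days.
Jun 28, 1855 → Jun 28, 1856: 366 days (Feb 29, 1856 is in that span).
Jun 28, 1856 → Jun 28, 1857: 365 days.
Jun 28, 1857 → Jun 28, 1858: 365 days.
Jun 28, 1858 → Jun 28, 1859: 365 days.
Jun 28, 1859 → Jul 28, 1859: 30 days (June has 30).
Jul 28, 1859 → Aug 28, 1859: 31 days (July has 31).
Aug 28, 1859 → Sep 28, 1859: 31 days (August has 31).
Sep 28, 1859 → Oct 24, 1859: 26 days.
Total: 4135 days.

4135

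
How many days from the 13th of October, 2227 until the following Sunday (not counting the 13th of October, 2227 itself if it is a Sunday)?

Oct 13, 2227 is a Saturday.
From Saturday to the next Sunday is 1 day.

1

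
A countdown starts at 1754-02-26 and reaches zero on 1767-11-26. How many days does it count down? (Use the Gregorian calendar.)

Feb 26, 1754 → Feb 26, 1755: 365 days.
Feb 26, 1755 → Feb 26, 1756: 365 days.
Feb 26, 1756 → Feb 26, 1757: 366 days (Feb 29, 1756 is in that span).
Feb 26, 1757 → Feb 26, 1758: 365 days.
Feb 26, 1758 → Feb 26, 1759: 365 days.
Feb 26, 1759 → Feb 26, 1760: 365 days.
Feb 26, 1760 → Feb 26, 1761: 366 days (Feb 29, 1760 is in that span).
Feb 26, 1761 → Feb 26, 1762: 365 days.
Feb 26, 1762 → Feb 26, 1763: 365 days.
Feb 26, 1763 → Feb 26, 1764: 365 days.
Feb 26, 1764 → Feb 26, 1765: 366 days (Feb 29, 1764 is in that span).
Feb 26, 1765 → Feb 26, 1766: 365 days.
Feb 26, 1766 → Feb 26, 1767: 365 days.
Feb 26, 1767 → Mar 26, 1767: 28 days (February has 28).
Mar 26, 1767 → Apr 26, 1767: 31 days (March has 31).
Apr 26, 1767 → May 26, 1767: 30 days (April has 30).
May 26, 1767 → Jun 26, 1767: 31 days (May has 31).
Jun 26, 1767 → Jul 26, 1767: 30 days (June has 30).
Jul 26, 1767 → Aug 26, 1767: 31 days (July has 31).
Aug 26, 1767 → Sep 26, 1767: 31 days (August has 31).
Sep 26, 1767 → Oct 26, 1767: 30 days (September has 30).
Oct 26, 1767 → Nov 26, 1767: 31 days.
Total: 5021 days.

5021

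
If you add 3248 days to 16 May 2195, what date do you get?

April 7, 2204

+366 (one year; includes Feb 29, 2196) → May 16, 2196 (2882 left).
+365 (one year) → May 16, 2197 (2517 left).
+365 (one year) → May 16, 2198 (2152 left).
+365 (one year) → May 16, 2199 (1787 left).
+365 (one year) → May 16, 2200 (1422 left).
+365 (one year) → May 16, 2201 (1057 left).
+365 (one year) → May 16, 2202 (692 left).
+365 (one year) → May 16, 2203 (327 left).
May has 31 days: +16 → Jun 1, 2203 (311 left).
Jun has 30 days: +30 → Jul 1, 2203 (281 left).
Jul has 31 days: +31 → Aug 1, 2203 (250 left).
Aug has 31 days: +31 → Sep 1, 2203 (219 left).
Sep has 30 days: +30 → Oct 1, 2203 (189 left).
Oct has 31 days: +31 → Nov 1, 2203 (158 left).
Nov has 30 days: +30 → Dec 1, 2203 (128 left).
Dec has 31 days: +31 → Jan 1, 2204 (97 left).
Jan has 31 days: +31 → Feb 1, 2204 (66 left).
Feb has 29 days: +29 → Mar 1, 2204 (37 left).
Mar has 31 days: +31 → Apr 1, 2204 (6 left).
+6 → Apr 7, 2204.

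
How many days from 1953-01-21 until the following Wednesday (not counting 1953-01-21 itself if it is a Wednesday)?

7

Jan 21, 1953 is a Wednesday.
From Wednesday to the next Wednesday is 7 days.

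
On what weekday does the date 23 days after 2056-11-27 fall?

Wednesday

Nov 27, 2056 is a Monday.
23 mod 7 = 2, so 23 days after a Monday is Monday + 2 = Wednesday.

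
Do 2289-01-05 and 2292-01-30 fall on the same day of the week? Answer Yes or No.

From Jan 5, 2289 to Jan 30, 2292 is 1120 days.
1120 mod 7 = 0, so they are the same weekday.
(Jan 5, 2289 is a Saturday; Jan 30, 2292 is a Saturday.)

Yes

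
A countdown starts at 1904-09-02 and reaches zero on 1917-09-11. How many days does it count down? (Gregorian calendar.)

Sep 2, 1904 → Sep 2, 1905: 365 days.
Sep 2, 1905 → Sep 2, 1906: 365 days.
Sep 2, 1906 → Sep 2, 1907: 365 days.
Sep 2, 1907 → Sep 2, 1908: 366 days (Feb 29, 1908 is in that span).
Sep 2, 1908 → Sep 2, 1909: 365 days.
Sep 2, 1909 → Sep 2, 1910: 365 days.
Sep 2, 1910 → Sep 2, 1911: 365 days.
Sep 2, 1911 → Sep 2, 1912: 366 days (Feb 29, 1912 is in that span).
Sep 2, 1912 → Sep 2, 1913: 365 days.
Sep 2, 1913 → Sep 2, 1914: 365 days.
Sep 2, 1914 → Sep 2, 1915: 365 days.
Sep 2, 1915 → Sep 2, 1916: 366 days (Feb 29, 1916 is in that span).
Sep 2, 1916 → Oct 2, 1916: 30 days (September has 30).
Oct 2, 1916 → Nov 2, 1916: 31 days (October has 31).
Nov 2, 1916 → Dec 2, 1916: 30 days (November has 30).
Dec 2, 1916 → Jan 2, 1917: 31 days (December has 31).
Jan 2, 1917 → Feb 2, 1917: 31 days (January has 31).
Feb 2, 1917 → Mar 2, 1917: 28 days (February has 28).
Mar 2, 1917 → Apr 2, 1917: 31 days (March has 31).
Apr 2, 1917 → May 2, 1917: 30 days (April has 30).
May 2, 1917 → Jun 2, 1917: 31 days (May has 31).
Jun 2, 1917 → Jul 2, 1917: 30 days (June has 30).
Jul 2, 1917 → Aug 2, 1917: 31 days (July has 31).
Aug 2, 1917 → Sep 2, 1917: 31 days (August has 31).
Sep 2, 1917 → Sep 11, 1917: 9 days.
Total: 4757 days.

4757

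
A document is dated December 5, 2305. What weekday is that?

Tuesday

Doomsday rule: the anchor day for the 2300s is Wednesday. For year 05: 5÷12 = 0 r 5, and 5÷4 = 1, so 0+5+1 = 6.
Wednesday + 6 ≡ Tuesday — that's 2305's doomsday.
In December the doomsday date is Dec 12.
Dec 5 is 7 days before Dec 12; 7 mod 7 = 0, so Tuesday − 0 = Tuesday.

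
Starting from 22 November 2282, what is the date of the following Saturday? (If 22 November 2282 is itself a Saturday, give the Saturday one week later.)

November 25, 2282

Nov 22, 2282 is a Wednesday.
From Wednesday to the next Saturday is 3 days.
Nov 22, 2282 + 3 = Nov 25, 2282.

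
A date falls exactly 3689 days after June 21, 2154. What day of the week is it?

Friday

Jun 21, 2154 is a Friday.
3689 mod 7 = 0, so 3689 days after a Friday is Friday + 0 = Friday.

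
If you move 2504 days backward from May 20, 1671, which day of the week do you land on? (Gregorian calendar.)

Friday

May 20, 1671 is a Wednesday.
2504 mod 7 = 5, so 2504 days before a Wednesday is Wednesday − 5 = Friday.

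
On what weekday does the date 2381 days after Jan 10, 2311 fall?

Jan 10, 2311 is a Tuesday.
2381 mod 7 = 1, so 2381 days after a Tuesday is Tuesday + 1 = Wednesday.

Wednesday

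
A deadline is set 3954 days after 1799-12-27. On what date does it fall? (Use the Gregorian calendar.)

October 25, 1810

+365 (one year) → Dec 27, 1800 (3589 left).
+365 (one year) → Dec 27, 1801 (3224 left).
+365 (one year) → Dec 27, 1802 (2859 left).
+365 (one year) → Dec 27, 1803 (2494 left).
+366 (one year; includes Feb 29, 1804) → Dec 27, 1804 (2128 left).
+365 (one year) → Dec 27, 1805 (1763 left).
+365 (one year) → Dec 27, 1806 (1398 left).
+365 (one year) → Dec 27, 1807 (1033 left).
+366 (one year; includes Feb 29, 1808) → Dec 27, 1808 (667 left).
+365 (one year) → Dec 27, 1809 (302 left).
Dec has 31 days: +5 → Jan 1, 1810 (297 left).
Jan has 31 days: +31 → Feb 1, 1810 (266 left).
Feb has 28 days: +28 → Mar 1, 1810 (238 left).
Mar has 31 days: +31 → Apr 1, 1810 (207 left).
Apr has 30 days: +30 → May 1, 1810 (177 left).
May has 31 days: +31 → Jun 1, 1810 (146 left).
Jun has 30 days: +30 → Jul 1, 1810 (116 left).
Jul has 31 days: +31 → Aug 1, 1810 (85 left).
Aug has 31 days: +31 → Sep 1, 1810 (54 left).
Sep has 30 days: +30 → Oct 1, 1810 (24 left).
+24 → Oct 25, 1810.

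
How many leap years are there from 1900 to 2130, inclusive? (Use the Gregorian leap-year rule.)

56

Multiples of 4 in [1900,2130]: 58.
Of those, multiples of 100: 3 (not leap unless ÷400).
Multiples of 400: 1.
Leap years = 58 − 3 + 1 = 56.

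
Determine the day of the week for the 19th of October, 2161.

Monday

January 1, 2161 is a Thursday.
Jan 1, 2161 → Feb 1, 2161: 31 days (January has 31).
Feb 1, 2161 → Mar 1, 2161: 28 days (February has 28).
Mar 1, 2161 → Apr 1, 2161: 31 days (March has 31).
Apr 1, 2161 → May 1, 2161: 30 days (April has 30).
May 1, 2161 → Jun 1, 2161: 31 days (May has 31).
Jun 1, 2161 → Jul 1, 2161: 30 days (June has 30).
Jul 1, 2161 → Aug 1, 2161: 31 days (July has 31).
Aug 1, 2161 → Sep 1, 2161: 31 days (August has 31).
Sep 1, 2161 → Oct 1, 2161: 30 days (September has 30).
Oct 1, 2161 → Oct 19, 2161: 18 days.
Total: 291 days.
291 mod 7 = 4, so Thursday + 4 = Monday.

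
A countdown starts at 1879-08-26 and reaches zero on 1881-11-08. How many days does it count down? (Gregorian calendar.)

Aug 26, 1879 → Aug 26, 1880: 366 days (Feb 29, 1880 is in that span).
Aug 26, 1880 → Aug 26, 1881: 365 days.
Aug 26, 1881 → Sep 26, 1881: 31 days (August has 31).
Sep 26, 1881 → Oct 26, 1881: 30 days (September has 30).
Oct 26, 1881 → Nov 8, 1881: 13 days.
Total: 805 days.

805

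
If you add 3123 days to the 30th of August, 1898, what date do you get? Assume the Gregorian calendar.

March 20, 1907

+365 (one year) → Aug 30, 1899 (2758 left).
+365 (one year) → Aug 30, 1900 (2393 left).
+365 (one year) → Aug 30, 1901 (2028 left).
+365 (one year) → Aug 30, 1902 (1663 left).
+365 (one year) → Aug 30, 1903 (1298 left).
+366 (one year; includes Feb 29, 1904) → Aug 30, 1904 (932 left).
+365 (one year) → Aug 30, 1905 (567 left).
+365 (one year) → Aug 30, 1906 (202 left).
Aug has 31 days: +2 → Sep 1, 1906 (200 left).
Sep has 30 days: +30 → Oct 1, 1906 (170 left).
Oct has 31 days: +31 → Nov 1, 1906 (139 left).
Nov has 30 days: +30 → Dec 1, 1906 (109 left).
Dec has 31 days: +31 → Jan 1, 1907 (78 left).
Jan has 31 days: +31 → Feb 1, 1907 (47 left).
Feb has 28 days: +28 → Mar 1, 1907 (19 left).
+19 → Mar 20, 1907.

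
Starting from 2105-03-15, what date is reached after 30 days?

April 14, 2105

Mar has 31 days: +17 → Apr 1, 2105 (13 left).
+13 → Apr 14, 2105.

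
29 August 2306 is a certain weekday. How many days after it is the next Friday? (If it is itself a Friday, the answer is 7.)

2

Aug 29, 2306 is a Wednesday.
From Wednesday to the next Friday is 2 days.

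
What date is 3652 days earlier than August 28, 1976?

−366 (one year; includes Feb 29, 1976) → Aug 28, 1975 (3286 left).
−365 (one year) → Aug 28, 1974 (2921 left).
−365 (one year) → Aug 28, 1973 (2556 left).
−365 (one year) → Aug 28, 1972 (2191 left).
−366 (one year; includes Feb 29, 1972) → Aug 28, 1971 (1825 left).
−365 (one year) → Aug 28, 1970 (1460 left).
−365 (one year) → Aug 28, 1969 (1095 left).
−365 (one year) → Aug 28, 1968 (730 left).
−366 (one year; includes Feb 29, 1968) → Aug 28, 1967 (364 left).
−28 → Jul 31, 1967 (end of Jul, 31 days; 336 left).
−31 → Jun 30, 1967 (end of Jun, 30 days; 305 left).
−30 → May 31, 1967 (end of May, 31 days; 275 left).
−31 → Apr 30, 1967 (end of Apr, 30 days; 244 left).
−30 → Mar 31, 1967 (end of Mar, 31 days; 214 left).
−31 → Feb 28, 1967 (end of Feb, 28 days; 183 left).
−28 → Jan 31, 1967 (end of Jan, 31 days; 155 left).
−31 → Dec 31, 1966 (end of Dec, 31 days; 124 left).
−31 → Nov 30, 1966 (end of Nov, 30 days; 93 left).
−30 → Oct 31, 1966 (end of Oct, 31 days; 63 left).
−31 → Sep 30, 1966 (end of Sep, 30 days; 32 left).
−30 → Aug 31, 1966 (end of Aug, 31 days; 2 left).
−2 → Aug 29, 1966.

August 29, 1966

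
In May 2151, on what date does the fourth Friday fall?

May 28, 2151

May 1, 2151 is a Saturday.
The first Friday is therefore May 7 (6 days later).
The fourth Friday is 7 + 3×7 = May 28.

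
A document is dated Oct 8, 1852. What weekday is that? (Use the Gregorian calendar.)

Doomsday rule: the anchor day for the 1800s is Friday. For year 52: 52÷12 = 4 r 4, and 4÷4 = 1, so 4+4+1 = 9.
Friday + 9 ≡ Sunday — that's 1852's doomsday.
In October the doomsday date is Oct 10.
Oct 8 is 2 days before Oct 10; 2 mod 7 = 2, so Sunday − 2 = Friday.

Friday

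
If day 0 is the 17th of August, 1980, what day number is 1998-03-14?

Aug 17, 1980 → Aug 17, 1981: 365 days.
Aug 17, 1981 → Aug 17, 1982: 365 days.
Aug 17, 1982 → Aug 17, 1983: 365 days.
Aug 17, 1983 → Aug 17, 1984: 366 days (Feb 29, 1984 is in that span).
Aug 17, 1984 → Aug 17, 1985: 365 days.
Aug 17, 1985 → Aug 17, 1986: 365 days.
Aug 17, 1986 → Aug 17, 1987: 365 days.
Aug 17, 1987 → Aug 17, 1988: 366 days (Feb 29, 1988 is in that span).
Aug 17, 1988 → Aug 17, 1989: 365 days.
Aug 17, 1989 → Aug 17, 1990: 365 days.
Aug 17, 1990 → Aug 17, 1991: 365 days.
Aug 17, 1991 → Aug 17, 1992: 366 days (Feb 29, 1992 is in that span).
Aug 17, 1992 → Aug 17, 1993: 365 days.
Aug 17, 1993 → Aug 17, 1994: 365 days.
Aug 17, 1994 → Aug 17, 1995: 365 days.
Aug 17, 1995 → Aug 17, 1996: 366 days (Feb 29, 1996 is in that span).
Aug 17, 1996 → Aug 17, 1997: 365 days.
Aug 17, 1997 → Sep 17, 1997: 31 days (August has 31).
Sep 17, 1997 → Oct 17, 1997: 30 days (September has 30).
Oct 17, 1997 → Nov 17, 1997: 31 days (October has 31).
Nov 17, 1997 → Dec 17, 1997: 30 days (November has 30).
Dec 17, 1997 → Jan 17, 1998: 31 days (December has 31).
Jan 17, 1998 → Feb 17, 1998: 31 days (January has 31).
Feb 17, 1998 → Mar 14, 1998: 25 days.
Total: 6418 days.

6418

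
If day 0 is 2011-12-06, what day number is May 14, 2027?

5638

Dec 6, 2011 → Dec 6, 2012: 366 days (Feb 29, 2012 is in that span).
Dec 6, 2012 → Dec 6, 2013: 365 days.
Dec 6, 2013 → Dec 6, 2014: 365 days.
Dec 6, 2014 → Dec 6, 2015: 365 days.
Dec 6, 2015 → Dec 6, 2016: 366 days (Feb 29, 2016 is in that span).
Dec 6, 2016 → Dec 6, 2017: 365 days.
Dec 6, 2017 → Dec 6, 2018: 365 days.
Dec 6, 2018 → Dec 6, 2019: 365 days.
Dec 6, 2019 → Dec 6, 2020: 366 days (Feb 29, 2020 is in that span).
Dec 6, 2020 → Dec 6, 2021: 365 days.
Dec 6, 2021 → Dec 6, 2022: 365 days.
Dec 6, 2022 → Dec 6, 2023: 365 days.
Dec 6, 2023 → Dec 6, 2024: 366 days (Feb 29, 2024 is in that span).
Dec 6, 2024 → Dec 6, 2025: 365 days.
Dec 6, 2025 → Dec 6, 2026: 365 days.
Dec 6, 2026 → Jan 6, 2027: 31 days (December has 31).
Jan 6, 2027 → Feb 6, 2027: 31 days (January has 31).
Feb 6, 2027 → Mar 6, 2027: 28 days (February has 28).
Mar 6, 2027 → Apr 6, 2027: 31 days (March has 31).
Apr 6, 2027 → May 6, 2027: 30 days (April has 30).
May 6, 2027 → May 14, 2027: 8 days.
Total: 5638 days.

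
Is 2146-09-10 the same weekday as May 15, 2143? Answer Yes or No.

No

From May 15, 2143 to Sep 10, 2146 is 1214 days.
1214 mod 7 = 3, so they are different weekdays.
(May 15, 2143 is a Wednesday; Sep 10, 2146 is a Saturday.)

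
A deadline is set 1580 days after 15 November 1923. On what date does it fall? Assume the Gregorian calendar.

March 13, 1928

+366 (one year; includes Feb 29, 1924) → Nov 15, 1924 (1214 left).
+365 (one year) → Nov 15, 1925 (849 left).
+365 (one year) → Nov 15, 1926 (484 left).
+365 (one year) → Nov 15, 1927 (119 left).
Nov has 30 days: +16 → Dec 1, 1927 (103 left).
Dec has 31 days: +31 → Jan 1, 1928 (72 left).
Jan has 31 days: +31 → Feb 1, 1928 (41 left).
Feb has 29 days: +29 → Mar 1, 1928 (12 left).
+12 → Mar 13, 1928.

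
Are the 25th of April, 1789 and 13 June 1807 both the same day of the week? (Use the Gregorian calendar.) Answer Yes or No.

From Apr 25, 1789 to Jun 13, 1807 is 6622 days.
6622 mod 7 = 0, so they are the same weekday.
(Apr 25, 1789 is a Saturday; Jun 13, 1807 is a Saturday.)

Yes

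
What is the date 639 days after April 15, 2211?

January 13, 2213

+366 (one year; includes Feb 29, 2212) → Apr 15, 2212 (273 left).
Apr has 30 days: +16 → May 1, 2212 (257 left).
May has 31 days: +31 → Jun 1, 2212 (226 left).
Jun has 30 days: +30 → Jul 1, 2212 (196 left).
Jul has 31 days: +31 → Aug 1, 2212 (165 left).
Aug has 31 days: +31 → Sep 1, 2212 (134 left).
Sep has 30 days: +30 → Oct 1, 2212 (104 left).
Oct has 31 days: +31 → Nov 1, 2212 (73 left).
Nov has 30 days: +30 → Dec 1, 2212 (43 left).
Dec has 31 days: +31 → Jan 1, 2213 (12 left).
+12 → Jan 13, 2213.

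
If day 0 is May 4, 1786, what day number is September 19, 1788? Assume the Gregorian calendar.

May 4, 1786 → May 4, 1787: 365 days.
May 4, 1787 → May 4, 1788: 366 days (Feb 29, 1788 is in that span).
May 4, 1788 → Jun 4, 1788: 31 days (May has 31).
Jun 4, 1788 → Jul 4, 1788: 30 days (June has 30).
Jul 4, 1788 → Aug 4, 1788: 31 days (July has 31).
Aug 4, 1788 → Sep 4, 1788: 31 days (August has 31).
Sep 4, 1788 → Sep 19, 1788: 15 days.
Total: 869 days.

869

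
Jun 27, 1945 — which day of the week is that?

Doomsday rule: the anchor day for the 1900s is Wednesday. For year 45: 45÷12 = 3 r 9, and 9÷4 = 2, so 3+9+2 = 14.
Wednesday + 14 ≡ Wednesday — that's 1945's doomsday.
In June the doomsday date is Jun 6.
Jun 27 is 21 days after Jun 6; 21 mod 7 = 0, so Wednesday + 0 = Wednesday.

Wednesday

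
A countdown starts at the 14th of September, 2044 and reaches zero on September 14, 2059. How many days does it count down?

5478

Sep 14, 2044 → Sep 14, 2045: 365 days.
Sep 14, 2045 → Sep 14, 2046: 365 days.
Sep 14, 2046 → Sep 14, 2047: 365 days.
Sep 14, 2047 → Sep 14, 2048: 366 days (Feb 29, 2048 is in that span).
Sep 14, 2048 → Sep 14, 2049: 365 days.
Sep 14, 2049 → Sep 14, 2050: 365 days.
Sep 14, 2050 → Sep 14, 2051: 365 days.
Sep 14, 2051 → Sep 14, 2052: 366 days (Feb 29, 2052 is in that span).
Sep 14, 2052 → Sep 14, 2053: 365 days.
Sep 14, 2053 → Sep 14, 2054: 365 days.
Sep 14, 2054 → Sep 14, 2055: 365 days.
Sep 14, 2055 → Sep 14, 2056: 366 days (Feb 29, 2056 is in that span).
Sep 14, 2056 → Sep 14, 2057: 365 days.
Sep 14, 2057 → Sep 14, 2058: 365 days.
Sep 14, 2058 → Oct 14, 2058: 30 days (September has 30).
Oct 14, 2058 → Nov 14, 2058: 31 days (October has 31).
Nov 14, 2058 → Dec 14, 2058: 30 days (November has 30).
Dec 14, 2058 → Jan 14, 2059: 31 days (December has 31).
Jan 14, 2059 → Feb 14, 2059: 31 days (January has 31).
Feb 14, 2059 → Mar 14, 2059: 28 days (February has 28).
Mar 14, 2059 → Apr 14, 2059: 31 days (March has 31).
Apr 14, 2059 → May 14, 2059: 30 days (April has 30).
May 14, 2059 → Jun 14, 2059: 31 days (May has 31).
Jun 14, 2059 → Jul 14, 2059: 30 days (June has 30).
Jul 14, 2059 → Aug 14, 2059: 31 days (July has 31).
Aug 14, 2059 → Sep 14, 2059: 31 days.
Total: 5478 days.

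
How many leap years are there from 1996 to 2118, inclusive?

Multiples of 4 in [1996,2118]: 31.
Of those, multiples of 100: 2 (not leap unless ÷400).
Multiples of 400: 1.
Leap years = 31 − 2 + 1 = 30.

30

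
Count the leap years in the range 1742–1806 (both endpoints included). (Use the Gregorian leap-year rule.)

Multiples of 4 in [1742,1806]: 16.
Of those, multiples of 100: 1 (not leap unless ÷400).
Multiples of 400: 0.
Leap years = 16 − 1 + 0 = 15.

15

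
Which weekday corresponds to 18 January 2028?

Tuesday

Doomsday rule: the anchor day for the 2000s is Tuesday. For year 28: 28÷12 = 2 r 4, and 4÷4 = 1, so 2+4+1 = 7.
Tuesday + 7 ≡ Tuesday — that's 2028's doomsday.
In January the doomsday date is Jan 4 (2028 is a leap year (divisible by 4)).
Jan 18 is 14 days after Jan 4; 14 mod 7 = 0, so Tuesday + 0 = Tuesday.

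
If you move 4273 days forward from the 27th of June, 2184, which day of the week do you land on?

Wednesday

First find the weekday of Jun 27, 2184. Doomsday rule: the anchor day for the 2100s is Sunday. For year 84: 84÷12 = 7 r 0, and 0÷4 = 0, so 7+0+0 = 7.
Sunday + 7 ≡ Sunday — that's 2184's doomsday.
In June the doomsday date is Jun 6.
Jun 27 is 21 days after Jun 6; 21 mod 7 = 0, so Sunday + 0 = Sunday.
4273 mod 7 = 3, so 4273 days after a Sunday is Sunday + 3 = Wednesday.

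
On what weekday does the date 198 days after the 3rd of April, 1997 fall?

Saturday

First find the weekday of Apr 3, 1997. Doomsday rule: the anchor day for the 1900s is Wednesday. For year 97: 97÷12 = 8 r 1, and 1÷4 = 0, so 8+1+0 = 9.
Wednesday + 9 ≡ Friday — that's 1997's doomsday.
In April the doomsday date is Apr 4.
Apr 3 is 1 day before Apr 4; 1 mod 7 = 1, so Friday − 1 = Thursday.
198 mod 7 = 2, so 198 days after a Thursday is Thursday + 2 = Saturday.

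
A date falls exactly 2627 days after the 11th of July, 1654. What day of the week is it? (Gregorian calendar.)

Jul 11, 1654 is a Saturday.
2627 mod 7 = 2, so 2627 days after a Saturday is Saturday + 2 = Monday.

Monday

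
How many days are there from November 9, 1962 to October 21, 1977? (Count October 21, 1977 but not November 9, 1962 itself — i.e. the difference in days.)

5460

Nov 9, 1962 → Nov 9, 1963: 365 days.
Nov 9, 1963 → Nov 9, 1964: 366 days (Feb 29, 1964 is in that span).
Nov 9, 1964 → Nov 9, 1965: 365 days.
Nov 9, 1965 → Nov 9, 1966: 365 days.
Nov 9, 1966 → Nov 9, 1967: 365 days.
Nov 9, 1967 → Nov 9, 1968: 366 days (Feb 29, 1968 is in that span).
Nov 9, 1968 → Nov 9, 1969: 365 days.
Nov 9, 1969 → Nov 9, 1970: 365 days.
Nov 9, 1970 → Nov 9, 1971: 365 days.
Nov 9, 1971 → Nov 9, 1972: 366 days (Feb 29, 1972 is in that span).
Nov 9, 1972 → Nov 9, 1973: 365 days.
Nov 9, 1973 → Nov 9, 1974: 365 days.
Nov 9, 1974 → Nov 9, 1975: 365 days.
Nov 9, 1975 → Nov 9, 1976: 366 days (Feb 29, 1976 is in that span).
Nov 9, 1976 → Dec 9, 1976: 30 days (November has 30).
Dec 9, 1976 → Jan 9, 1977: 31 days (December has 31).
Jan 9, 1977 → Feb 9, 1977: 31 days (January has 31).
Feb 9, 1977 → Mar 9, 1977: 28 days (February has 28).
Mar 9, 1977 → Apr 9, 1977: 31 days (March has 31).
Apr 9, 1977 → May 9, 1977: 30 days (April has 30).
May 9, 1977 → Jun 9, 1977: 31 days (May has 31).
Jun 9, 1977 → Jul 9, 1977: 30 days (June has 30).
Jul 9, 1977 → Aug 9, 1977: 31 days (July has 31).
Aug 9, 1977 → Sep 9, 1977: 31 days (August has 31).
Sep 9, 1977 → Oct 9, 1977: 30 days (September has 30).
Oct 9, 1977 → Oct 21, 1977: 12 days.
Total: 5460 days.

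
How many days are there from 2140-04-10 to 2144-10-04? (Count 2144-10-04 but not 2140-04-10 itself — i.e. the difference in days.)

1638

Apr 10, 2140 → Apr 10, 2141: 365 days.
Apr 10, 2141 → Apr 10, 2142: 365 days.
Apr 10, 2142 → Apr 10, 2143: 365 days.
Apr 10, 2143 → Apr 10, 2144: 366 days (Feb 29, 2144 is in that span).
Apr 10, 2144 → May 10, 2144: 30 days (April has 30).
May 10, 2144 → Jun 10, 2144: 31 days (May has 31).
Jun 10, 2144 → Jul 10, 2144: 30 days (June has 30).
Jul 10, 2144 → Aug 10, 2144: 31 days (July has 31).
Aug 10, 2144 → Sep 10, 2144: 31 days (August has 31).
Sep 10, 2144 → Oct 4, 2144: 24 days.
Total: 1638 days.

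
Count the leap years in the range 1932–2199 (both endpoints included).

Multiples of 4 in [1932,2199]: 67.
Of those, multiples of 100: 2 (not leap unless ÷400).
Multiples of 400: 1.
Leap years = 67 − 2 + 1 = 66.

66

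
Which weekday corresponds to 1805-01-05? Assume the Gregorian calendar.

Saturday

Doomsday rule: the anchor day for the 1800s is Friday. For year 05: 5÷12 = 0 r 5, and 5÷4 = 1, so 0+5+1 = 6.
Friday + 6 ≡ Thursday — that's 1805's doomsday.
In January the doomsday date is Jan 3 (1805 is not a leap year).
Jan 5 is 2 days after Jan 3; 2 mod 7 = 2, so Thursday + 2 = Saturday.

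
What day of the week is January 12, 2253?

Doomsday rule: the anchor day for the 2200s is Friday. For year 53: 53÷12 = 4 r 5, and 5÷4 = 1, so 4+5+1 = 10.
Friday + 10 ≡ Monday — that's 2253's doomsday.
In January the doomsday date is Jan 3 (2253 is not a leap year).
Jan 12 is 9 days after Jan 3; 9 mod 7 = 2, so Monday + 2 = Wednesday.

Wednesday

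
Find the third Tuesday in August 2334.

August 1, 2334 is a Wednesday.
The first Tuesday is therefore August 7 (6 days later).
The third Tuesday is 7 + 2×7 = August 21.

August 21, 2334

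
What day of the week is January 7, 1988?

Thursday

January 1, 1988 is a Friday.
Jan 1, 1988 → Jan 7, 1988: 6 days.
Total: 6 days.
6 mod 7 = 6, so Friday + 6 = Thursday.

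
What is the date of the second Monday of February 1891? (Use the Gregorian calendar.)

February 9, 1891

February 1, 1891 is a Sunday.
The first Monday is therefore February 2 (1 days later).
The second Monday is 2 + 1×7 = February 9.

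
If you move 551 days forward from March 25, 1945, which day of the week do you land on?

First find the weekday of Mar 25, 1945. Doomsday rule: the anchor day for the 1900s is Wednesday. For year 45: 45÷12 = 3 r 9, and 9÷4 = 2, so 3+9+2 = 14.
Wednesday + 14 ≡ Wednesday — that's 1945's doomsday.
In March the doomsday date is Mar 14.
Mar 25 is 11 days after Mar 14; 11 mod 7 = 4, so Wednesday + 4 = Sunday.
551 mod 7 = 5, so 551 days after a Sunday is Sunday + 5 = Friday.

Friday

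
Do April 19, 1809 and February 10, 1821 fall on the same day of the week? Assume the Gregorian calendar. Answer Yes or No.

From Apr 19, 1809 to Feb 10, 1821 is 4315 days.
4315 mod 7 = 3, so they are different weekdays.
(Apr 19, 1809 is a Wednesday; Feb 10, 1821 is a Saturday.)

No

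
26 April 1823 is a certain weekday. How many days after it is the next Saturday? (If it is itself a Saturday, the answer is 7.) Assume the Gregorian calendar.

Apr 26, 1823 is a Saturday.
From Saturday to the next Saturday is 7 days.

7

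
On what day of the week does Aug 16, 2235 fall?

Doomsday rule: the anchor day for the 2200s is Friday. For year 35: 35÷12 = 2 r 11, and 11÷4 = 2, so 2+11+2 = 15.
Friday + 15 ≡ Saturday — that's 2235's doomsday.
In August the doomsday date is Aug 8.
Aug 16 is 8 days after Aug 8; 8 mod 7 = 1, so Saturday + 1 = Sunday.

Sunday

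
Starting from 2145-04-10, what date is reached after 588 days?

November 19, 2146

+365 (one year) → Apr 10, 2146 (223 left).
Apr has 30 days: +21 → May 1, 2146 (202 left).
May has 31 days: +31 → Jun 1, 2146 (171 left).
Jun has 30 days: +30 → Jul 1, 2146 (141 left).
Jul has 31 days: +31 → Aug 1, 2146 (110 left).
Aug has 31 days: +31 → Sep 1, 2146 (79 left).
Sep has 30 days: +30 → Oct 1, 2146 (49 left).
Oct has 31 days: +31 → Nov 1, 2146 (18 left).
+18 → Nov 19, 2146.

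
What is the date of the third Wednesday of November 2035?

November 1, 2035 is a Thursday.
The first Wednesday is therefore November 7 (6 days later).
The third Wednesday is 7 + 2×7 = November 21.

November 21, 2035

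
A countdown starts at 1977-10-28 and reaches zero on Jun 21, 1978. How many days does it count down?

Oct 28, 1977 → Nov 28, 1977: 31 days (October has 31).
Nov 28, 1977 → Dec 28, 1977: 30 days (November has 30).
Dec 28, 1977 → Jan 28, 1978: 31 days (December has 31).
Jan 28, 1978 → Feb 28, 1978: 31 days (January has 31).
Feb 28, 1978 → Mar 28, 1978: 28 days (February has 28).
Mar 28, 1978 → Apr 28, 1978: 31 days (March has 31).
Apr 28, 1978 → May 28, 1978: 30 days (April has 30).
May 28, 1978 → Jun 21, 1978: 24 days.
Total: 236 days.

236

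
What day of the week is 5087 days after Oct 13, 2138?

Saturday

Oct 13, 2138 is a Monday.
5087 mod 7 = 5, so 5087 days after a Monday is Monday + 5 = Saturday.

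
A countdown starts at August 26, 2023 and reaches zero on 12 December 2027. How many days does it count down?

Aug 26, 2023 → Aug 26, 2024: 366 days (Feb 29, 2024 is in that span).
Aug 26, 2024 → Aug 26, 2025: 365 days.
Aug 26, 2025 → Aug 26, 2026: 365 days.
Aug 26, 2026 → Aug 26, 2027: 365 days.
Aug 26, 2027 → Sep 26, 2027: 31 days (August has 31).
Sep 26, 2027 → Oct 26, 2027: 30 days (September has 30).
Oct 26, 2027 → Nov 26, 2027: 31 days (October has 31).
Nov 26, 2027 → Dec 12, 2027: 16 days.
Total: 1569 days.

1569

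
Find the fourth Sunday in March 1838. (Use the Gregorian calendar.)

March 1, 1838 is a Thursday.
The first Sunday is therefore March 4 (3 days later).
The fourth Sunday is 4 + 3×7 = March 25.

March 25, 1838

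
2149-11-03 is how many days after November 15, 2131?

6563

Nov 15, 2131 → Nov 15, 2132: 366 days (Feb 29, 2132 is in that span).
Nov 15, 2132 → Nov 15, 2133: 365 days.
Nov 15, 2133 → Nov 15, 2134: 365 days.
Nov 15, 2134 → Nov 15, 2135: 365 days.
Nov 15, 2135 → Nov 15, 2136: 366 days (Feb 29, 2136 is in that span).
Nov 15, 2136 → Nov 15, 2137: 365 days.
Nov 15, 2137 → Nov 15, 2138: 365 days.
Nov 15, 2138 → Nov 15, 2139: 365 days.
Nov 15, 2139 → Nov 15, 2140: 366 days (Feb 29, 2140 is in that span).
Nov 15, 2140 → Nov 15, 2141: 365 days.
Nov 15, 2141 → Nov 15, 2142: 365 days.
Nov 15, 2142 → Nov 15, 2143: 365 days.
Nov 15, 2143 → Nov 15, 2144: 366 days (Feb 29, 2144 is in that span).
Nov 15, 2144 → Nov 15, 2145: 365 days.
Nov 15, 2145 → Nov 15, 2146: 365 days.
Nov 15, 2146 → Nov 15, 2147: 365 days.
Nov 15, 2147 → Nov 15, 2148: 366 days (Feb 29, 2148 is in that span).
Nov 15, 2148 → Dec 15, 2148: 30 days (November has 30).
Dec 15, 2148 → Jan 15, 2149: 31 days (December has 31).
Jan 15, 2149 → Feb 15, 2149: 31 days (January has 31).
Feb 15, 2149 → Mar 15, 2149: 28 days (February has 28).
Mar 15, 2149 → Apr 15, 2149: 31 days (March has 31).
Apr 15, 2149 → May 15, 2149: 30 days (April has 30).
May 15, 2149 → Jun 15, 2149: 31 days (May has 31).
Jun 15, 2149 → Jul 15, 2149: 30 days (June has 30).
Jul 15, 2149 → Aug 15, 2149: 31 days (July has 31).
Aug 15, 2149 → Sep 15, 2149: 31 days (August has 31).
Sep 15, 2149 → Oct 15, 2149: 30 days (September has 30).
Oct 15, 2149 → Nov 3, 2149: 19 days.
Total: 6563 days.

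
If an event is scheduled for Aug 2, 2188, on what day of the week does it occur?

Doomsday rule: the anchor day for the 2100s is Sunday. For year 88: 88÷12 = 7 r 4, and 4÷4 = 1, so 7+4+1 = 12.
Sunday + 12 ≡ Friday — that's 2188's doomsday.
In August the doomsday date is Aug 8.
Aug 2 is 6 days before Aug 8; 6 mod 7 = 6, so Friday − 6 = Saturday.

Saturday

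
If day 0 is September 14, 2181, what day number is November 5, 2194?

4800

Sep 14, 2181 → Sep 14, 2182: 365 days.
Sep 14, 2182 → Sep 14, 2183: 365 days.
Sep 14, 2183 → Sep 14, 2184: 366 days (Feb 29, 2184 is in that span).
Sep 14, 2184 → Sep 14, 2185: 365 days.
Sep 14, 2185 → Sep 14, 2186: 365 days.
Sep 14, 2186 → Sep 14, 2187: 365 days.
Sep 14, 2187 → Sep 14, 2188: 366 days (Feb 29, 2188 is in that span).
Sep 14, 2188 → Sep 14, 2189: 365 days.
Sep 14, 2189 → Sep 14, 2190: 365 days.
Sep 14, 2190 → Sep 14, 2191: 365 days.
Sep 14, 2191 → Sep 14, 2192: 366 days (Feb 29, 2192 is in that span).
Sep 14, 2192 → Sep 14, 2193: 365 days.
Sep 14, 2193 → Sep 14, 2194: 365 days.
Sep 14, 2194 → Oct 14, 2194: 30 days (September has 30).
Oct 14, 2194 → Nov 5, 2194: 22 days.
Total: 4800 days.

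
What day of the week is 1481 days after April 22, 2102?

First find the weekday of Apr 22, 2102. Doomsday rule: the anchor day for the 2100s is Sunday. For year 02: 2÷12 = 0 r 2, and 2÷4 = 0, so 0+2+0 = 2.
Sunday + 2 ≡ Tuesday — that's 2102's doomsday.
In April the doomsday date is Apr 4.
Apr 22 is 18 days after Apr 4; 18 mod 7 = 4, so Tuesday + 4 = Saturday.
1481 mod 7 = 4, so 1481 days after a Saturday is Saturday + 4 = Wednesday.

Wednesday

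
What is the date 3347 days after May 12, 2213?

July 11, 2222

+365 (one year) → May 12, 2214 (2982 left).
+365 (one year) → May 12, 2215 (2617 left).
+366 (one year; includes Feb 29, 2216) → May 12, 2216 (2251 left).
+365 (one year) → May 12, 2217 (1886 left).
+365 (one year) → May 12, 2218 (1521 left).
+365 (one year) → May 12, 2219 (1156 left).
+366 (one year; includes Feb 29, 2220) → May 12, 2220 (790 left).
+365 (one year) → May 12, 2221 (425 left).
+365 (one year) → May 12, 2222 (60 left).
May has 31 days: +20 → Jun 1, 2222 (40 left).
Jun has 30 days: +30 → Jul 1, 2222 (10 left).
+10 → Jul 11, 2222.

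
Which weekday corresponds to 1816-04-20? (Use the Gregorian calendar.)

Doomsday rule: the anchor day for the 1800s is Friday. For year 16: 16÷12 = 1 r 4, and 4÷4 = 1, so 1+4+1 = 6.
Friday + 6 ≡ Thursday — that's 1816's doomsday.
In April the doomsday date is Apr 4.
Apr 20 is 16 days after Apr 4; 16 mod 7 = 2, so Thursday + 2 = Saturday.

Saturday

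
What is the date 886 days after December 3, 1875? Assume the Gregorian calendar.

+366 (one year; includes Feb 29, 1876) → Dec 3, 1876 (520 left).
+365 (one year) → Dec 3, 1877 (155 left).
Dec has 31 days: +29 → Jan 1, 1878 (126 left).
Jan has 31 days: +31 → Feb 1, 1878 (95 left).
Feb has 28 days: +28 → Mar 1, 1878 (67 left).
Mar has 31 days: +31 → Apr 1, 1878 (36 left).
Apr has 30 days: +30 → May 1, 1878 (6 left).
+6 → May 7, 1878.

May 7, 1878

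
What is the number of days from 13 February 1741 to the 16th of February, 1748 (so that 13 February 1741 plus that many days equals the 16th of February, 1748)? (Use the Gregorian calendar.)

2559

Feb 13, 1741 → Feb 13, 1742: 365 days.
Feb 13, 1742 → Feb 13, 1743: 365 days.
Feb 13, 1743 → Feb 13, 1744: 365 days.
Feb 13, 1744 → Feb 13, 1745: 366 days (Feb 29, 1744 is in that span).
Feb 13, 1745 → Feb 13, 1746: 365 days.
Feb 13, 1746 → Feb 13, 1747: 365 days.
Feb 13, 1747 → Mar 13, 1747: 28 days (February has 28).
Mar 13, 1747 → Apr 13, 1747: 31 days (March has 31).
Apr 13, 1747 → May 13, 1747: 30 days (April has 30).
May 13, 1747 → Jun 13, 1747: 31 days (May has 31).
Jun 13, 1747 → Jul 13, 1747: 30 days (June has 30).
Jul 13, 1747 → Aug 13, 1747: 31 days (July has 31).
Aug 13, 1747 → Sep 13, 1747: 31 days (August has 31).
Sep 13, 1747 → Oct 13, 1747: 30 days (September has 30).
Oct 13, 1747 → Nov 13, 1747: 31 days (October has 31).
Nov 13, 1747 → Dec 13, 1747: 30 days (November has 30).
Dec 13, 1747 → Jan 13, 1748: 31 days (December has 31).
Jan 13, 1748 → Feb 13, 1748: 31 days (January has 31).
Feb 13, 1748 → Feb 16, 1748: 3 days.
Total: 2559 days.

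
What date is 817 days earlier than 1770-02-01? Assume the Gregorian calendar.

−365 (one year) → Feb 1, 1769 (452 left).
−366 (one year; includes Feb 29, 1768) → Feb 1, 1768 (86 left).
−1 → Jan 31, 1768 (end of Jan, 31 days; 85 left).
−31 → Dec 31, 1767 (end of Dec, 31 days; 54 left).
−31 → Nov 30, 1767 (end of Nov, 30 days; 23 left).
−23 → Nov 7, 1767.

November 7, 1767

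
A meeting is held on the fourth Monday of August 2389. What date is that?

August 28, 2389

August 1, 2389 is a Tuesday.
The first Monday is therefore August 7 (6 days later).
The fourth Monday is 7 + 3×7 = August 28.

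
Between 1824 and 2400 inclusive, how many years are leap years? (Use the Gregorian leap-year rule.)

141

Multiples of 4 in [1824,2400]: 145.
Of those, multiples of 100: 6 (not leap unless ÷400).
Multiples of 400: 2.
Leap years = 145 − 6 + 2 = 141.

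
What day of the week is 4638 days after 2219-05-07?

May 7, 2219 is a Friday.
4638 mod 7 = 4, so 4638 days after a Friday is Friday + 4 = Tuesday.

Tuesday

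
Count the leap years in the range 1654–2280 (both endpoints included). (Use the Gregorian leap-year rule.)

Multiples of 4 in [1654,2280]: 157.
Of those, multiples of 100: 6 (not leap unless ÷400).
Multiples of 400: 1.
Leap years = 157 − 6 + 1 = 152.

152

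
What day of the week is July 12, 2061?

Tuesday

Doomsday rule: the anchor day for the 2000s is Tuesday. For year 61: 61÷12 = 5 r 1, and 1÷4 = 0, so 5+1+0 = 6.
Tuesday + 6 ≡ Monday — that's 2061's doomsday.
In July the doomsday date is Jul 11.
Jul 12 is 1 day after Jul 11; 1 mod 7 = 1, so Monday + 1 = Tuesday.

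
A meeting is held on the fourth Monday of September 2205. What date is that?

September 23, 2205

September 1, 2205 is a Sunday.
The first Monday is therefore September 2 (1 days later).
The fourth Monday is 2 + 3×7 = September 23.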